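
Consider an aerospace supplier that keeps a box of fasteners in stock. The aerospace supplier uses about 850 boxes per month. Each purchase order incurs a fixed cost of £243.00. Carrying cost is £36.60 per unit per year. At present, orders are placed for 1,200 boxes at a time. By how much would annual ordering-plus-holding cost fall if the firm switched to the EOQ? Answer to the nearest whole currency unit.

Extra cost ≈ £10,556 per year

Annual demand D = 850 × 12 = 10,200.
EOQ = √(2DS/H) = √(2 × 10,200 × 243 / 36.6) ≈ 368.03.
Cost at Q* = (D/Q*)S + (Q*/2)H = √(2DSH) ≈ £13,469.73.
Cost at Q = 1,200: (10,200/1,200)×243 + (1,200/2)×36.6 = £2,065.50 + £21,960.00 = £24,025.50.
Excess = £24,025.50 − £13,469.73 = £10,555.77.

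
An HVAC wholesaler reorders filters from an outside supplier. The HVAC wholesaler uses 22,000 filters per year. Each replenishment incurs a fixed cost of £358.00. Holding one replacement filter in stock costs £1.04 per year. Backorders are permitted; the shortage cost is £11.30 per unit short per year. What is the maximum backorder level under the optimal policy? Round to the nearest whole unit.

With planned backorders, Q* = √(2DS/H) · √((H+B)/B).
√(2DS/H) = √(2 × 22,000 × 358 / 1.04) = 3891.806.
√((H+B)/B) = √((1.04+11.3)/11.3) = 1.0450.
Q* ≈ 4066.957.
S* = Q* · H/(H+B) = 4066.957 × 1.04/12.34 ≈ 342.758.

S* ≈ 343 filters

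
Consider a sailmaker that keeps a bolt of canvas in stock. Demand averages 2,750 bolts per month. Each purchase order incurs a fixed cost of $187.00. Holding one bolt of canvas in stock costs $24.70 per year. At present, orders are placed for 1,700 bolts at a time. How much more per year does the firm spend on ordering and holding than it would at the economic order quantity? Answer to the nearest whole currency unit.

Extra cost ≈ $7,165 per year

Annual demand D = 2,750 × 12 = 33,000.
EOQ = √(2DS/H) = √(2 × 33,000 × 187 / 24.7) ≈ 706.88.
Cost at Q* = (D/Q*)S + (Q*/2)H = √(2DSH) ≈ $17,459.88.
Cost at Q = 1,700: (33,000/1,700)×187 + (1,700/2)×24.7 = $3,630.00 + $20,995.00 = $24,625.00.
Excess = $24,625.00 − $17,459.88 = $7,165.12.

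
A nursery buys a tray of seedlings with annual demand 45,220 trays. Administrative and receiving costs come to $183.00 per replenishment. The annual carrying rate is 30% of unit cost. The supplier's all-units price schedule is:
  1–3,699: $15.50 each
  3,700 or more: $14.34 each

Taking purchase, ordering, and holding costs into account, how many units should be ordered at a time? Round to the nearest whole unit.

Holding cost per unit per year at price C is H = 0.30·C.
Candidates are each tier's EOQ (if it falls in that tier) and each price-break quantity.
EOQ at $15.50 = 1886.6 (feasible in tier 1): TC = 45,220×$15.50 + (45,220/1886.6)×183 + (1886.6/2)×0.30×$15.50 = $709,682.68.
EOQ at $14.34 = 1961.4 < 3700, so use break Q=3700: TC = 45,220×$14.34 + (45,220/3700.0)×183 + (3700.0/2)×0.30×$14.34 = $658,650.06.
Lowest total cost is $658,650.06 at Q = 3700.0.

Q* ≈ 3,700 trays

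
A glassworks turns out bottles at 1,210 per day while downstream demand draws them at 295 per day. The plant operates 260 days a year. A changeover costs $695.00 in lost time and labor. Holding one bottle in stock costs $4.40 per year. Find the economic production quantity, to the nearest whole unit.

Annual demand D = 295 × 260 = 76,700.
Production build-up factor (1 − d/p) = 1 − 295/1,210 = 0.7562.
Q* = √(2DS / (H(1 − d/p))) = √(2 × 76,700 × 695 / (4.4 × 0.7562)).
= √(106,613,000 / 3.3273) ≈ 5660.579.

Q* ≈ 5,661 bottles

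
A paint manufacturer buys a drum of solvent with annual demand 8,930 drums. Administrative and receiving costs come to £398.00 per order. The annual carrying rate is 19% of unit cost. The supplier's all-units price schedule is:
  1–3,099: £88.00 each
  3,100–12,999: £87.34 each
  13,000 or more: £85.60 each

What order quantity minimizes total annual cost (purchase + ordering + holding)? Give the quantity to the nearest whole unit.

Holding cost per unit per year at price C is H = 0.19·C.
Candidates are each tier's EOQ (if it falls in that tier) and each price-break quantity.
EOQ at £88.00 = 652.0 (feasible in tier 1): TC = 8,930×£88.00 + (8,930/652.0)×398 + (652.0/2)×0.19×£88.00 = £796,741.85.
EOQ at £87.34 = 654.5 < 3100, so use break Q=3100: TC = 8,930×£87.34 + (8,930/3100.0)×398 + (3100.0/2)×0.19×£87.34 = £806,814.33.
EOQ at £85.60 = 661.1 < 13000, so use break Q=13000: TC = 8,930×£85.60 + (8,930/13000.0)×398 + (13000.0/2)×0.19×£85.60 = £870,397.40.
Lowest total cost is £796,741.85 at Q = 652.0.

Q* ≈ 652 drums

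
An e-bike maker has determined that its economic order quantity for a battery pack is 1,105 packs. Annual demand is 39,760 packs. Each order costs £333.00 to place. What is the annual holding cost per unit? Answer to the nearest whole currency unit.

H ≈ £22

Invert the EOQ relation Q*² = 2DS/H.
From Q* = √(2DS/H): H = 2DS / Q*² = 2 × 39,760 × 333 / 1,105² = 21.6868.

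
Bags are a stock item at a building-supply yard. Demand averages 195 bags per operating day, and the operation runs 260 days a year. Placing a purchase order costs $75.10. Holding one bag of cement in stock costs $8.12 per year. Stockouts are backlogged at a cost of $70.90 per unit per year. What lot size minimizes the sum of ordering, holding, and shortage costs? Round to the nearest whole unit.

Q* ≈ 1,022 bags

Annual demand D = 195 × 260 = 50,700.
With planned backorders, Q* = √(2DS/H) · √((H+B)/B).
√(2DS/H) = √(2 × 50,700 × 75.1 / 8.12) = 968.414.
√((H+B)/B) = √((8.12+70.9)/70.9) = 1.0557.
Q* ≈ 1022.366.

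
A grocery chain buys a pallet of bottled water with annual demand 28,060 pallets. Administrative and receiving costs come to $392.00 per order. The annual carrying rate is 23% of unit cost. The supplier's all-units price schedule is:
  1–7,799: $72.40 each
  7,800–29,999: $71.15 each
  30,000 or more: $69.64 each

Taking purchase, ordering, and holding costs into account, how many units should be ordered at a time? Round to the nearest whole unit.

Holding cost per unit per year at price C is H = 0.23·C.
Candidates are each tier's EOQ (if it falls in that tier) and each price-break quantity.
EOQ at $72.40 = 1149.4 (feasible in tier 1): TC = 28,060×$72.40 + (28,060/1149.4)×392 + (1149.4/2)×0.23×$72.40 = $2,050,683.70.
EOQ at $71.15 = 1159.4 < 7800, so use break Q=7800: TC = 28,060×$71.15 + (28,060/7800.0)×392 + (7800.0/2)×0.23×$71.15 = $2,061,700.74.
EOQ at $69.64 = 1171.9 < 30000, so use break Q=30000: TC = 28,060×$69.64 + (28,060/30000.0)×392 + (30000.0/2)×0.23×$69.64 = $2,194,723.05.
Lowest total cost is $2,050,683.70 at Q = 1149.4.

Q* ≈ 1,149 pallets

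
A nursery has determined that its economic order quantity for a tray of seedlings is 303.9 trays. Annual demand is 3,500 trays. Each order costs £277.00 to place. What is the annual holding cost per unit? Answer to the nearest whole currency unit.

The basic EOQ model gives Q* = √(2DS/H); rearrange for the unknown.
From Q* = √(2DS/H): H = 2DS / Q*² = 2 × 3,500 × 277 / 303.9² = 20.9950.

H ≈ £21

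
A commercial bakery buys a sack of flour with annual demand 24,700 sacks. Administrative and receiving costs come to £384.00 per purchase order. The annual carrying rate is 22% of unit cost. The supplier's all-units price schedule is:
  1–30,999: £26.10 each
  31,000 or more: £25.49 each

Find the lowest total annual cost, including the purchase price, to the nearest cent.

TC* ≈ £655,106.64

Holding cost per unit per year at price C is H = 0.22·C.
Evaluate total cost at each tier's feasible EOQ or, if the EOQ is below the tier, at the tier's minimum quantity.
EOQ at £26.10 = 1817.6 (feasible in tier 1): TC = 24,700×£26.10 + (24,700/1817.6)×384 + (1817.6/2)×0.22×£26.10 = £655,106.64.
EOQ at £25.49 = 1839.2 < 31000, so use break Q=31000: TC = 24,700×£25.49 + (24,700/31000.0)×384 + (31000.0/2)×0.22×£25.49 = £716,829.86.
Lowest total cost among the candidates is at Q = 1817.6.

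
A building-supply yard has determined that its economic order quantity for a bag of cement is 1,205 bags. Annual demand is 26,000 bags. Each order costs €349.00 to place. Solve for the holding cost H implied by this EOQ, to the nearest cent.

H ≈ €12.50

The basic EOQ model gives Q* = √(2DS/H); rearrange for the unknown.
From Q* = √(2DS/H): H = 2DS / Q*² = 2 × 26,000 × 349 / 1,205² = 12.4984.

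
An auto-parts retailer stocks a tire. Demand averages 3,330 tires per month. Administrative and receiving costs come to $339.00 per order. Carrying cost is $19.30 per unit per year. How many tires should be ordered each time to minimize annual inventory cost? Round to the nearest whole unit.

Annual demand D = 3,330 × 12 = 39,960.
EOQ = √(2DS / H) = √(2 × 39,960 × 339 / 19.3).
= √(27,092,880 / 19.3) = √1,403,776.1658 ≈ 1184.811.

Q* ≈ 1,185 tires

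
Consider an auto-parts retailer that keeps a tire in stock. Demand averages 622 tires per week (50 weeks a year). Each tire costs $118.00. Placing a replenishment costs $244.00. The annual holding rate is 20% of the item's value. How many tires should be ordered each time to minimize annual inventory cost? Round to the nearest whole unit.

Annual demand D = 622 × 50 = 31,100.
Holding cost H = 0.20 × $118.00 = $23.6000 per unit per year.
EOQ = √(2DS / H) = √(2 × 31,100 × 244 / 23.6).
= √(15,176,800 / 23.6) = √643,084.7458 ≈ 801.926.

Q* ≈ 802 tires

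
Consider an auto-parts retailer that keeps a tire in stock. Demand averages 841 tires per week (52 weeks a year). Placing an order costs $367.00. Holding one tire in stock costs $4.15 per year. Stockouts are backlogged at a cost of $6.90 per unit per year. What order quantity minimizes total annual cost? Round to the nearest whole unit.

Q* ≈ 3,519 tires

Annual demand D = 841 × 52 = 43,732.
With planned backorders, Q* = √(2DS/H) · √((H+B)/B).
√(2DS/H) = √(2 × 43,732 × 367 / 4.15) = 2781.145.
√((H+B)/B) = √((4.15+6.9)/6.9) = 1.2655.
Q* ≈ 3519.494.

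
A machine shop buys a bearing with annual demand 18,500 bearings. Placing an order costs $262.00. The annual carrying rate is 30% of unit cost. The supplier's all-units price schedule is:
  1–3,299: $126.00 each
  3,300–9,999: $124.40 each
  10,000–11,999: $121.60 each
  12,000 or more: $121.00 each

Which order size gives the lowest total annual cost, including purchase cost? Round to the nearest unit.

Q* ≈ 506 bearings

Holding cost per unit per year at price C is H = 0.30·C.
For each price level, check whether its EOQ is feasible; otherwise the best quantity at that price is the breakpoint.
EOQ at $126.00 = 506.4 (feasible in tier 1): TC = 18,500×$126.00 + (18,500/506.4)×262 + (506.4/2)×0.30×$126.00 = $2,350,142.44.
EOQ at $124.40 = 509.7 < 3300, so use break Q=3300: TC = 18,500×$124.40 + (18,500/3300.0)×262 + (3300.0/2)×0.30×$124.40 = $2,364,446.79.
EOQ at $121.60 = 515.5 < 10000, so use break Q=10000: TC = 18,500×$121.60 + (18,500/10000.0)×262 + (10000.0/2)×0.30×$121.60 = $2,432,484.70.
EOQ at $121.00 = 516.8 < 12000, so use break Q=12000: TC = 18,500×$121.00 + (18,500/12000.0)×262 + (12000.0/2)×0.30×$121.00 = $2,456,703.92.
Lowest total cost is $2,350,142.44 at Q = 506.4.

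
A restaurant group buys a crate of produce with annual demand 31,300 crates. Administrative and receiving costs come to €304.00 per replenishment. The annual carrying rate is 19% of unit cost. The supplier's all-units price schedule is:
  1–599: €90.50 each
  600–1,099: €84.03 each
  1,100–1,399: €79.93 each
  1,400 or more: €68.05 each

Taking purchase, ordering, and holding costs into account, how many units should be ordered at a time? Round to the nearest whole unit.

Q* ≈ 1,400 crates

Holding cost per unit per year at price C is H = 0.19·C.
Candidates are each tier's EOQ (if it falls in that tier) and each price-break quantity.
Tier 1 (€90.50): EOQ = 1052.0 exceeds tier's upper bound 599, so this tier is dominated.
EOQ at €84.03 = 1091.8 (feasible in tier 2): TC = 31,300×€84.03 + (31,300/1091.8)×304 + (1091.8/2)×0.19×€84.03 = €2,647,569.82.
EOQ at €79.93 = 1119.4 (feasible in tier 3): TC = 31,300×€79.93 + (31,300/1119.4)×304 + (1119.4/2)×0.19×€79.93 = €2,518,809.26.
EOQ at €68.05 = 1213.2 < 1400, so use break Q=1400: TC = 31,300×€68.05 + (31,300/1400.0)×304 + (1400.0/2)×0.19×€68.05 = €2,145,812.22.
Lowest total cost is €2,145,812.22 at Q = 1400.0.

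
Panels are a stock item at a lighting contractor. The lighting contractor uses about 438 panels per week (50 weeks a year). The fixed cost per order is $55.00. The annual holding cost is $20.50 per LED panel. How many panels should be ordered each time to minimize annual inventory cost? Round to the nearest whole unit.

Q* ≈ 343 panels

Annual demand D = 438 × 50 = 21,900.
EOQ = √(2DS / H) = √(2 × 21,900 × 55 / 20.5).
= √(2,409,000 / 20.5) = √117,512.1951 ≈ 342.801.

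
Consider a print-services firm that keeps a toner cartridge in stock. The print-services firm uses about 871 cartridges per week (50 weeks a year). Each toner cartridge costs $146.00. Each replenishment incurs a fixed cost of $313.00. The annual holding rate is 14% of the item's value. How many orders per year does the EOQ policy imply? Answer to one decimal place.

N ≈ 37.7 orders per year

Annual demand D = 871 × 50 = 43,550.
Holding cost H = 0.14 × $146.00 = $20.4400 per unit per year.
EOQ = √(2DS/H) = √(2 × 43,550 × 313 / 20.44) ≈ 1154.89.
Orders per year = D / Q* = 43,550 / 1154.89 ≈ 37.709.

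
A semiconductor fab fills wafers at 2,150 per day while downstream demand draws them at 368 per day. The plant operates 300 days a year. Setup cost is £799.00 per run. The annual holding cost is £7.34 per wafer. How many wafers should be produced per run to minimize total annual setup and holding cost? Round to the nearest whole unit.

Q* ≈ 5,385 wafers

Annual demand D = 368 × 300 = 110,400.
Production build-up factor (1 − d/p) = 1 − 368/2,150 = 0.8288.
Q* = √(2DS / (H(1 − d/p))) = √(2 × 110,400 × 799 / (7.34 × 0.8288)).
= √(176,419,200 / 6.0837) ≈ 5385.057.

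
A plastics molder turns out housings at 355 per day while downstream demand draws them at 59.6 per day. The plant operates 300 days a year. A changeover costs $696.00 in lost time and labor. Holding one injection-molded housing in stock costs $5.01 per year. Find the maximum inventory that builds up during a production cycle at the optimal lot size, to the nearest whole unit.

I_max ≈ 2,033 housings

Annual demand D = 59.6 × 300 = 17,880.
Production build-up factor (1 − d/p) = 1 − 59.6/355 = 0.8321.
Q* = √(2DS / (H(1 − d/p))) = √(2 × 17,880 × 696 / (5.01 × 0.8321)).
= √(24,888,960 / 4.1689) ≈ 2443.394.
Maximum inventory = Q*(1 − d/p) = 2443.394 × 0.8321 ≈ 2033.179.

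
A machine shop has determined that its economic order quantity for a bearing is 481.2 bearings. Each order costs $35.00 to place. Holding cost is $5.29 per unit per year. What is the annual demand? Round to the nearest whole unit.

D ≈ 17,499 bearings per year

Invert the EOQ relation Q*² = 2DS/H.
From Q* = √(2DS/H): D = Q*²H / (2S) = 481.2² × 5.29 / (2 × 35) = 17498.824.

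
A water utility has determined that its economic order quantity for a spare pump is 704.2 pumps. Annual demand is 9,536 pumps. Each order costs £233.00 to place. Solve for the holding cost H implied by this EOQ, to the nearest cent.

The basic EOQ model gives Q* = √(2DS/H); rearrange for the unknown.
From Q* = √(2DS/H): H = 2DS / Q*² = 2 × 9,536 × 233 / 704.2² = 8.9611.

H ≈ £8.96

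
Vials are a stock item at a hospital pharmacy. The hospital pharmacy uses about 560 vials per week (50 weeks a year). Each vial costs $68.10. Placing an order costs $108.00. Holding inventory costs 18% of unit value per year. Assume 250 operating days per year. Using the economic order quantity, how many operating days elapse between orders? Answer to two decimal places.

Annual demand D = 560 × 50 = 28,000.
Holding cost H = 0.18 × $68.10 = $12.2580 per unit per year.
EOQ = √(2DS/H) = √(2 × 28,000 × 108 / 12.258) ≈ 702.42.
Cycle time = Q*/D × 250 = 702.42 / 28,000 × 250 ≈ 6.272 days.

T ≈ 6.27 days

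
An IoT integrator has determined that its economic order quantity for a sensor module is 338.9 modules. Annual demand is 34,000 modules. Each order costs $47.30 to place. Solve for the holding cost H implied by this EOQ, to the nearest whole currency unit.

H ≈ $28

The basic EOQ model gives Q* = √(2DS/H); rearrange for the unknown.
From Q* = √(2DS/H): H = 2DS / Q*² = 2 × 34,000 × 47.3 / 338.9² = 28.0044.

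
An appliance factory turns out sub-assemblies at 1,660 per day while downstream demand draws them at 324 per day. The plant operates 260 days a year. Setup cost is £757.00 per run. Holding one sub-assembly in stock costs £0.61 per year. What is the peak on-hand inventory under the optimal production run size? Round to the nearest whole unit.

I_max ≈ 12,972 sub-assemblies

Annual demand D = 324 × 260 = 84,240.
Production build-up factor (1 − d/p) = 1 − 324/1,660 = 0.8048.
Q* = √(2DS / (H(1 − d/p))) = √(2 × 84,240 × 757 / (0.61 × 0.8048)).
= √(127,539,360 / 0.4909) ≈ 16117.884.
Maximum inventory = Q*(1 − d/p) = 16117.884 × 0.8048 ≈ 12971.983.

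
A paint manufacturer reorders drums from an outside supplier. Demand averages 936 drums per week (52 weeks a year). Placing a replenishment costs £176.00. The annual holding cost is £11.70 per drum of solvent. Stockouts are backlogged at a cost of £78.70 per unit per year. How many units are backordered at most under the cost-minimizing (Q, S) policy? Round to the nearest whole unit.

Annual demand D = 936 × 52 = 48,672.
With planned backorders, Q* = √(2DS/H) · √((H+B)/B).
√(2DS/H) = √(2 × 48,672 × 176 / 11.7) = 1210.091.
√((H+B)/B) = √((11.7+78.7)/78.7) = 1.0718.
Q* ≈ 1296.925.
S* = Q* · H/(H+B) = 1296.925 × 11.7/90.4 ≈ 167.854.

S* ≈ 168 drums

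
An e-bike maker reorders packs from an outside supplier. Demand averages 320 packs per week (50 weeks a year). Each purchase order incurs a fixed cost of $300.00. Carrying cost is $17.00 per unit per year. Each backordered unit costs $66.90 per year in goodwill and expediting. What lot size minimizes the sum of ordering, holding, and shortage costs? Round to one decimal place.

Annual demand D = 320 × 50 = 16,000.
With planned backorders, Q* = √(2DS/H) · √((H+B)/B).
√(2DS/H) = √(2 × 16,000 × 300 / 17) = 751.469.
√((H+B)/B) = √((17+66.9)/66.9) = 1.1199.
Q* ≈ 841.548.

Q* ≈ 841.5 packs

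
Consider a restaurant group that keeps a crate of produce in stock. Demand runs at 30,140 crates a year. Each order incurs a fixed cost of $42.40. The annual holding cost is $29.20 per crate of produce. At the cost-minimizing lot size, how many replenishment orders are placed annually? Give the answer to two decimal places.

N ≈ 101.87 orders per year

Q* = √(2DS/H) = √(2 × 30,140 × 42.4 / 29.2) ≈ 295.85.
Orders per year = D / Q* = 30,140 / 295.85 ≈ 101.874.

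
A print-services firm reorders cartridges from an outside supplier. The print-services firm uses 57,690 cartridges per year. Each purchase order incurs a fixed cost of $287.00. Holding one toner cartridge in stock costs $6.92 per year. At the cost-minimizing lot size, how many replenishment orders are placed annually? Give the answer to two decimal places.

EOQ = √(2DS/H) = √(2 × 57,690 × 287 / 6.92) ≈ 2187.53.
Orders per year = D / Q* = 57,690 / 2187.53 ≈ 26.372.

N ≈ 26.37 orders per year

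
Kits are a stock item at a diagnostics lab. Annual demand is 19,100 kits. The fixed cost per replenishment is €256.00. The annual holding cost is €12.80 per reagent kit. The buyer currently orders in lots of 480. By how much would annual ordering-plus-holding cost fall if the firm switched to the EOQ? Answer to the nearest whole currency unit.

EOQ = √(2DS/H) = √(2 × 19,100 × 256 / 12.8) ≈ 874.07.
Cost at Q* = (D/Q*)S + (Q*/2)H = √(2DSH) ≈ €11,188.11.
Cost at Q = 480: (19,100/480)×256 + (480/2)×12.8 = €10,186.67 + €3,072.00 = €13,258.67.
Excess = €13,258.67 − €11,188.11 = €2,070.56.

Extra cost ≈ €2,071 per year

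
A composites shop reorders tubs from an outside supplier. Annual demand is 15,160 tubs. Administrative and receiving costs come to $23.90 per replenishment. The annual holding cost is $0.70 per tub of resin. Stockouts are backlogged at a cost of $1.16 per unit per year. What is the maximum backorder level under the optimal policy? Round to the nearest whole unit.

With planned backorders, Q* = √(2DS/H) · √((H+B)/B).
√(2DS/H) = √(2 × 15,160 × 23.9 / 0.7) = 1017.453.
√((H+B)/B) = √((0.7+1.16)/1.16) = 1.2663.
Q* ≈ 1288.374.
S* = Q* · H/(H+B) = 1288.374 × 0.7/1.86 ≈ 484.872.

S* ≈ 485 tubs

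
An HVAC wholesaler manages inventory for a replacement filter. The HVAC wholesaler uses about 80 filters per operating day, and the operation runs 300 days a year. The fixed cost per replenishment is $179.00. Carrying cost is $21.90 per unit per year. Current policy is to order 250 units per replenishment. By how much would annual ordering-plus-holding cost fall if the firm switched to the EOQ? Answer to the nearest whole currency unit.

Annual demand D = 80 × 300 = 24,000.
EOQ = √(2DS/H) = √(2 × 24,000 × 179 / 21.9) ≈ 626.36.
Cost at Q* = (D/Q*)S + (Q*/2)H = √(2DSH) ≈ $13,717.32.
Cost at Q = 250: (24,000/250)×179 + (250/2)×21.9 = $17,184.00 + $2,737.50 = $19,921.50.
Excess = $19,921.50 − $13,717.32 = $6,204.18.

Extra cost ≈ $6,204 per year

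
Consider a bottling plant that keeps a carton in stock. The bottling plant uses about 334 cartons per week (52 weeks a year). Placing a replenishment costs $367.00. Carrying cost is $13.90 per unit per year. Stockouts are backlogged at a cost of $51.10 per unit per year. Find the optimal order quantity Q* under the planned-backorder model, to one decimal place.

Annual demand D = 334 × 52 = 17,368.
With planned backorders, Q* = √(2DS/H) · √((H+B)/B).
√(2DS/H) = √(2 × 17,368 × 367 / 13.9) = 957.669.
√((H+B)/B) = √((13.9+51.1)/51.1) = 1.1278.
Q* ≈ 1080.095.

Q* ≈ 1,080.1 cartons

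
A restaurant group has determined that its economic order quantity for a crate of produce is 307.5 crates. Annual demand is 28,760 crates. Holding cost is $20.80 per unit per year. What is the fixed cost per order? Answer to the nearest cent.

S ≈ $34.19

The basic EOQ model gives Q* = √(2DS/H); rearrange for the unknown.
From Q* = √(2DS/H): S = Q*²H / (2D) = 307.5² × 20.8 / (2 × 28,760) = 34.1928.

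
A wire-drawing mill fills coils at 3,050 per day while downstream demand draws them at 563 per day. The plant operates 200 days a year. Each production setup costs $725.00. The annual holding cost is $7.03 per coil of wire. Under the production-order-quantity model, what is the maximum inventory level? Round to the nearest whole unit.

Annual demand D = 563 × 200 = 112,600.
Production build-up factor (1 − d/p) = 1 − 563/3,050 = 0.8154.
Q* = √(2DS / (H(1 − d/p))) = √(2 × 112,600 × 725 / (7.03 × 0.8154)).
= √(163,270,000 / 5.7323) ≈ 5336.882.
Maximum inventory = Q*(1 − d/p) = 5336.882 × 0.8154 ≈ 4351.746.

I_max ≈ 4,352 coils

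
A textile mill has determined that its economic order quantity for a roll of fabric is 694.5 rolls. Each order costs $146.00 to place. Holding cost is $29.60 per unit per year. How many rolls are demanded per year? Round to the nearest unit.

Squaring Q* = √(2DS/H) gives Q*² = 2DS/H.
From Q* = √(2DS/H): D = Q*²H / (2S) = 694.5² × 29.6 / (2 × 146) = 48893.751.

D ≈ 48,894 rolls per year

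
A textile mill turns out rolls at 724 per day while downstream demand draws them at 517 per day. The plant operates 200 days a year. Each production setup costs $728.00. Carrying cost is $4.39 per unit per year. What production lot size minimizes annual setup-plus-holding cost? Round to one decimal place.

Annual demand D = 517 × 200 = 103,400.
Production build-up factor (1 − d/p) = 1 − 517/724 = 0.2859.
Q* = √(2DS / (H(1 − d/p))) = √(2 × 103,400 × 728 / (4.39 × 0.2859)).
= √(150,550,400 / 1.2552) ≈ 10951.984.

Q* ≈ 10,952.0 rolls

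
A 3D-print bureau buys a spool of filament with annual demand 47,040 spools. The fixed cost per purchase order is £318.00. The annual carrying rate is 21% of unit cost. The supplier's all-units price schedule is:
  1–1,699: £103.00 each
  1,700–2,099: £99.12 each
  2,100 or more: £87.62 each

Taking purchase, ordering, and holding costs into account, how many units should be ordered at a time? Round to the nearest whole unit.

Holding cost per unit per year at price C is H = 0.21·C.
Candidates are each tier's EOQ (if it falls in that tier) and each price-break quantity.
EOQ at £103.00 = 1176.1 (feasible in tier 1): TC = 47,040×£103.00 + (47,040/1176.1)×318 + (1176.1/2)×0.21×£103.00 = £4,870,558.44.
EOQ at £99.12 = 1198.9 < 1700, so use break Q=1700: TC = 47,040×£99.12 + (47,040/1700.0)×318 + (1700.0/2)×0.21×£99.12 = £4,689,096.97.
EOQ at £87.62 = 1275.1 < 2100, so use break Q=2100: TC = 47,040×£87.62 + (47,040/2100.0)×318 + (2100.0/2)×0.21×£87.62 = £4,148,088.21.
Lowest total cost is £4,148,088.21 at Q = 2100.0.

Q* ≈ 2,100 spools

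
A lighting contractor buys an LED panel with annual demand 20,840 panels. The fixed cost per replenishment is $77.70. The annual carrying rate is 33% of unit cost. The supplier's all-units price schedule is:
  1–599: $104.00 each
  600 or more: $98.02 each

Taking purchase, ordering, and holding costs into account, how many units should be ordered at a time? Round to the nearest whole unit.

Holding cost per unit per year at price C is H = 0.33·C.
Candidates are each tier's EOQ (if it falls in that tier) and each price-break quantity.
EOQ at $104.00 = 307.2 (feasible in tier 1): TC = 20,840×$104.00 + (20,840/307.2)×77.7 + (307.2/2)×0.33×$104.00 = $2,177,902.61.
EOQ at $98.02 = 316.4 < 600, so use break Q=600: TC = 20,840×$98.02 + (20,840/600.0)×77.7 + (600.0/2)×0.33×$98.02 = $2,055,139.56.
Lowest total cost is $2,055,139.56 at Q = 600.0.

Q* ≈ 600 panels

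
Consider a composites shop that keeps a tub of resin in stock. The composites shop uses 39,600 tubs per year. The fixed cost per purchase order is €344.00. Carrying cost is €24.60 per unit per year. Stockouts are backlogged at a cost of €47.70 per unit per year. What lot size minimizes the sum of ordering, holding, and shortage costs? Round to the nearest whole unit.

Q* ≈ 1,296 tubs

With planned backorders, Q* = √(2DS/H) · √((H+B)/B).
√(2DS/H) = √(2 × 39,600 × 344 / 24.6) = 1052.384.
√((H+B)/B) = √((24.6+47.7)/47.7) = 1.2311.
Q* ≈ 1295.640.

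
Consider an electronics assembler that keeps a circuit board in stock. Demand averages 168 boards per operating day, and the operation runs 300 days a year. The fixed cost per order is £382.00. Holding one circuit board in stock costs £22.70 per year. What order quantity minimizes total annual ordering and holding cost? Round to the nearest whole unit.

Q* ≈ 1,302 boards

Annual demand D = 168 × 300 = 50,400.
EOQ = √(2DS / H) = √(2 × 50,400 × 382 / 22.7).
= √(38,505,600 / 22.7) = √1,696,281.9383 ≈ 1302.414.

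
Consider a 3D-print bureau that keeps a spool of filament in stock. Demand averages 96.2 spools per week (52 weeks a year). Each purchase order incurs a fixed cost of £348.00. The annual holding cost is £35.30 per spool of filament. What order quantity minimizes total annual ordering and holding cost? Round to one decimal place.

Annual demand D = 96.2 × 52 = 5,002.4.
EOQ = √(2DS / H) = √(2 × 5,002.4 × 348 / 35.3).
= √(3,481,670.4 / 35.3) = √98,630.8895 ≈ 314.056.

Q* ≈ 314.1 spools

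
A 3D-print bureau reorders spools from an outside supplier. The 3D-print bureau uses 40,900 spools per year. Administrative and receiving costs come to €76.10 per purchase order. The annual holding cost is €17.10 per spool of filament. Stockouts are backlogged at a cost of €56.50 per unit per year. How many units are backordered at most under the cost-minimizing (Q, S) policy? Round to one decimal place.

With planned backorders, Q* = √(2DS/H) · √((H+B)/B).
√(2DS/H) = √(2 × 40,900 × 76.1 / 17.1) = 603.352.
√((H+B)/B) = √((17.1+56.5)/56.5) = 1.1413.
Q* ≈ 688.629.
S* = Q* · H/(H+B) = 688.629 × 17.1/73.6 ≈ 159.994.

S* ≈ 160.0 spools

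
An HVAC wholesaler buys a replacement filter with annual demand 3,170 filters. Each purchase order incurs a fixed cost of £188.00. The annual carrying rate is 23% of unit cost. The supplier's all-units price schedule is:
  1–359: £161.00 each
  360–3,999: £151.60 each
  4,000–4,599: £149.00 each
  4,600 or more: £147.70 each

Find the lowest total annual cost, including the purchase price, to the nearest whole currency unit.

TC* ≈ £488,504

Holding cost per unit per year at price C is H = 0.23·C.
Candidates are each tier's EOQ (if it falls in that tier) and each price-break quantity.
EOQ at £161.00 = 179.4 (feasible in tier 1): TC = 3,170×£161.00 + (3,170/179.4)×188 + (179.4/2)×0.23×£161.00 = £517,013.55.
EOQ at £151.60 = 184.9 < 360, so use break Q=360: TC = 3,170×£151.60 + (3,170/360.0)×188 + (360.0/2)×0.23×£151.60 = £488,503.68.
EOQ at £149.00 = 186.5 < 4000, so use break Q=4000: TC = 3,170×£149.00 + (3,170/4000.0)×188 + (4000.0/2)×0.23×£149.00 = £541,018.99.
EOQ at £147.70 = 187.3 < 4600, so use break Q=4600: TC = 3,170×£147.70 + (3,170/4600.0)×188 + (4600.0/2)×0.23×£147.70 = £546,471.86.
Lowest total cost among the candidates is at Q = 360.0.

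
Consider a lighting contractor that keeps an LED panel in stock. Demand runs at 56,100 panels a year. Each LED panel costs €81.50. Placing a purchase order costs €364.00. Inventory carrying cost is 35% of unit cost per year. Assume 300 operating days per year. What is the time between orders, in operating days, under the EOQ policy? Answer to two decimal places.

T ≈ 6.40 days

Holding cost H = 0.35 × €81.50 = €28.5250 per unit per year.
EOQ = √(2DS/H) = √(2 × 56,100 × 364 / 28.525) ≈ 1196.56.
Cycle time = Q*/D × 300 = 1196.56 / 56,100 × 300 ≈ 6.399 days.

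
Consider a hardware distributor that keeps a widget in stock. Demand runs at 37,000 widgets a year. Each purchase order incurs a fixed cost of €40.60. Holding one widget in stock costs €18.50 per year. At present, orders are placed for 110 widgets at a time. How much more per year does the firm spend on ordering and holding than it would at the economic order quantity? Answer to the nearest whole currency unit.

EOQ = √(2DS/H) = √(2 × 37,000 × 40.6 / 18.5) ≈ 402.99.
Cost at Q* = (D/Q*)S + (Q*/2)H = √(2DSH) ≈ €7,455.29.
Cost at Q = 110: (37,000/110)×40.6 + (110/2)×18.5 = €13,656.36 + €1,017.50 = €14,673.86.
Excess = €14,673.86 − €7,455.29 = €7,218.57.

Extra cost ≈ €7,219 per year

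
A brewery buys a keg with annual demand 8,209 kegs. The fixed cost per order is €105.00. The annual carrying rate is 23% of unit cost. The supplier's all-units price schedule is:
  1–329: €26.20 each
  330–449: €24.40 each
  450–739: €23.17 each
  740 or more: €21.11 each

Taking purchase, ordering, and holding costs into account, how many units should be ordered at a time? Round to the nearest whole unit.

Holding cost per unit per year at price C is H = 0.23·C.
Evaluate total cost at each tier's feasible EOQ or, if the EOQ is below the tier, at the tier's minimum quantity.
Tier 1 (€26.20): EOQ = 534.9 exceeds tier's upper bound 329, so this tier is dominated.
Tier 2 (€24.40): EOQ = 554.2 exceeds tier's upper bound 449, so this tier is dominated.
EOQ at €23.17 = 568.8 (feasible in tier 3): TC = 8,209×€23.17 + (8,209/568.8)×105 + (568.8/2)×0.23×€23.17 = €193,233.50.
EOQ at €21.11 = 595.9 < 740, so use break Q=740: TC = 8,209×€21.11 + (8,209/740.0)×105 + (740.0/2)×0.23×€21.11 = €176,253.24.
Lowest total cost is €176,253.24 at Q = 740.0.

Q* ≈ 740 kegs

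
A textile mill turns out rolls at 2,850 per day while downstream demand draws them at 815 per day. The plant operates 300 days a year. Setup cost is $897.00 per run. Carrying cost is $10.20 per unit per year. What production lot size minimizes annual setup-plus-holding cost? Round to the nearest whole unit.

Q* ≈ 7,761 rolls

Annual demand D = 815 × 300 = 244,500.
Production build-up factor (1 − d/p) = 1 − 815/2,850 = 0.7140.
Q* = √(2DS / (H(1 − d/p))) = √(2 × 244,500 × 897 / (10.2 × 0.7140)).
= √(438,633,000 / 7.2832) ≈ 7760.519.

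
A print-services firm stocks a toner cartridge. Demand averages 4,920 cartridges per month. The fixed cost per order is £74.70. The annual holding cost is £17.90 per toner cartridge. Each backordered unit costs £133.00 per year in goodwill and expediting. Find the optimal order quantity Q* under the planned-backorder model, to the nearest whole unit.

Annual demand D = 4,920 × 12 = 59,040.
With planned backorders, Q* = √(2DS/H) · √((H+B)/B).
√(2DS/H) = √(2 × 59,040 × 74.7 / 17.9) = 701.976.
√((H+B)/B) = √((17.9+133)/133) = 1.0652.
Q* ≈ 747.723.

Q* ≈ 748 cartridges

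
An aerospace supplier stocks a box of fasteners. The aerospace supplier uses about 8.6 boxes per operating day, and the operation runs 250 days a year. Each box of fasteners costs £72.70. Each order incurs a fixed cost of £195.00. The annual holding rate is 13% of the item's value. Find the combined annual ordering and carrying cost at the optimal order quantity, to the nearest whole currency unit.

Annual demand D = 8.6 × 250 = 2,150.
Holding cost H = 0.13 × £72.70 = £9.4510 per unit per year.
The optimal lot size = √(2DS/H) = √(2 × 2,150 × 195 / 9.451) ≈ 297.86.
At Q*, ordering cost (D/Q*)S equals holding cost (Q*/2)H, each = √(DSH/2).
Minimum total = √(2DSH) = √(2 × 2,150 × 195 × 9.451) ≈ 2815.078.

TC* ≈ £2,815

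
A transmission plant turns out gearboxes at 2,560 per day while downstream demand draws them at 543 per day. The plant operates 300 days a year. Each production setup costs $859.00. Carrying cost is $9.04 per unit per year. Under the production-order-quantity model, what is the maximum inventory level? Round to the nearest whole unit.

Annual demand D = 543 × 300 = 162,900.
Production build-up factor (1 − d/p) = 1 − 543/2,560 = 0.7879.
Q* = √(2DS / (H(1 − d/p))) = √(2 × 162,900 × 859 / (9.04 × 0.7879)).
= √(279,862,200 / 7.1225) ≈ 6268.375.
Maximum inventory = Q*(1 − d/p) = 6268.375 × 0.7879 ≈ 4938.794.

I_max ≈ 4,939 gearboxes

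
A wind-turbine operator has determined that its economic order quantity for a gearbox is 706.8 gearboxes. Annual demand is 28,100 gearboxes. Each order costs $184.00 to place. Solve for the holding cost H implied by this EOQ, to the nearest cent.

The basic EOQ model gives Q* = √(2DS/H); rearrange for the unknown.
From Q* = √(2DS/H): H = 2DS / Q*² = 2 × 28,100 × 184 / 706.8² = 20.6996.

H ≈ $20.70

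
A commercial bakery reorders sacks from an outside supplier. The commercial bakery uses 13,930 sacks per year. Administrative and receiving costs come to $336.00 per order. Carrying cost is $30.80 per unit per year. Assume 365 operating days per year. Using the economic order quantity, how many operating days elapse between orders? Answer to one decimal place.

T ≈ 14.4 days

EOQ = √(2DS/H) = √(2 × 13,930 × 336 / 30.8) ≈ 551.30.
Cycle time = Q*/D × 365 = 551.30 / 13,930 × 365 ≈ 14.445 days.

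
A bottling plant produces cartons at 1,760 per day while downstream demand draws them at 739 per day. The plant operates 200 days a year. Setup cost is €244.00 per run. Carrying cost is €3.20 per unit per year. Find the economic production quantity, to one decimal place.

Q* ≈ 6,233.3 cartons

Annual demand D = 739 × 200 = 147,800.
Production build-up factor (1 − d/p) = 1 − 739/1,760 = 0.5801.
Q* = √(2DS / (H(1 − d/p))) = √(2 × 147,800 × 244 / (3.2 × 0.5801)).
= √(72,126,400 / 1.8564) ≈ 6233.265.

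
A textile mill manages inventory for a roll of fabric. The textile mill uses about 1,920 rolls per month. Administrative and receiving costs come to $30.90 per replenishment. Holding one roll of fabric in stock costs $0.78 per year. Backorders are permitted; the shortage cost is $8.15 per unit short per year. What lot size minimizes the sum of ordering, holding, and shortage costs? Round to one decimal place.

Q* ≈ 1,414.3 rolls

Annual demand D = 1,920 × 12 = 23,040.
With planned backorders, Q* = √(2DS/H) · √((H+B)/B).
√(2DS/H) = √(2 × 23,040 × 30.9 / 0.78) = 1351.102.
√((H+B)/B) = √((0.78+8.15)/8.15) = 1.0468.
Q* ≈ 1414.279.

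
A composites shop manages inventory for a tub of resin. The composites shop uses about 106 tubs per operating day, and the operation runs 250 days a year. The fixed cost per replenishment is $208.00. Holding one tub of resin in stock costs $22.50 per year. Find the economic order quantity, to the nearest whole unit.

Annual demand D = 106 × 250 = 26,500.
EOQ = √(2DS / H) = √(2 × 26,500 × 208 / 22.5).
= √(11,024,000 / 22.5) = √489,955.5556 ≈ 699.968.

Q* ≈ 700 tubs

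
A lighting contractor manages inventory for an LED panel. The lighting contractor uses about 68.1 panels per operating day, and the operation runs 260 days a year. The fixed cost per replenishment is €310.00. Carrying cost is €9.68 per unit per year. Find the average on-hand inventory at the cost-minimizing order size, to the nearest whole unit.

Annual demand D = 68.1 × 260 = 17,706.
The optimal lot size = √(2DS/H) = √(2 × 17,706 × 310 / 9.68) ≈ 1064.92.
Average inventory = Q*/2 ≈ 1064.92 / 2 = 532.462.

Average inventory ≈ 532 panels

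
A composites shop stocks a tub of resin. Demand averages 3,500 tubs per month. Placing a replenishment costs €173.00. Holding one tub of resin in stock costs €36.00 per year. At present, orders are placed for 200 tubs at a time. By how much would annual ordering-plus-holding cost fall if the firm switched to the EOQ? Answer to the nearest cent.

Annual demand D = 3,500 × 12 = 42,000.
EOQ = √(2DS/H) = √(2 × 42,000 × 173 / 36) ≈ 635.35.
Cost at Q* = (D/Q*)S + (Q*/2)H = √(2DSH) ≈ €22,872.52.
Cost at Q = 200: (42,000/200)×173 + (200/2)×36 = €36,330.00 + €3,600.00 = €39,930.00.
Excess = €39,930.00 − €22,872.52 = €17,057.48.

Extra cost ≈ €17,057.48 per year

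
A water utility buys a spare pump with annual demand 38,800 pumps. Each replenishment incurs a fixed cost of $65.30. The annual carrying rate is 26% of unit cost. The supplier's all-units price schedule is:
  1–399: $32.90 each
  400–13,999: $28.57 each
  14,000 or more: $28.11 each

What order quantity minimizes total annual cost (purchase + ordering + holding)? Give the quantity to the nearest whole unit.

Holding cost per unit per year at price C is H = 0.26·C.
Evaluate total cost at each tier's feasible EOQ or, if the EOQ is below the tier, at the tier's minimum quantity.
Tier 1 ($32.90): EOQ = 769.7 exceeds tier's upper bound 399, so this tier is dominated.
EOQ at $28.57 = 825.9 (feasible in tier 2): TC = 38,800×$28.57 + (38,800/825.9)×65.3 + (825.9/2)×0.26×$28.57 = $1,114,651.21.
EOQ at $28.11 = 832.7 < 14000, so use break Q=14000: TC = 38,800×$28.11 + (38,800/14000.0)×65.3 + (14000.0/2)×0.26×$28.11 = $1,142,009.17.
Lowest total cost is $1,114,651.21 at Q = 825.9.

Q* ≈ 826 pumps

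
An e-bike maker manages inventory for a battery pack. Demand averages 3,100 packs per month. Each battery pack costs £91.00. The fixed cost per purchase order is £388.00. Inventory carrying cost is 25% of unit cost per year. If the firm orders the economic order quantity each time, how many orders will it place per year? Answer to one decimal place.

N ≈ 33.0 orders per year

Annual demand D = 3,100 × 12 = 37,200.
Holding cost H = 0.25 × £91.00 = £22.7500 per unit per year.
Q* = √(2DS/H) = √(2 × 37,200 × 388 / 22.75) ≈ 1126.45.
Orders per year = D / Q* = 37,200 / 1126.45 ≈ 33.024.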